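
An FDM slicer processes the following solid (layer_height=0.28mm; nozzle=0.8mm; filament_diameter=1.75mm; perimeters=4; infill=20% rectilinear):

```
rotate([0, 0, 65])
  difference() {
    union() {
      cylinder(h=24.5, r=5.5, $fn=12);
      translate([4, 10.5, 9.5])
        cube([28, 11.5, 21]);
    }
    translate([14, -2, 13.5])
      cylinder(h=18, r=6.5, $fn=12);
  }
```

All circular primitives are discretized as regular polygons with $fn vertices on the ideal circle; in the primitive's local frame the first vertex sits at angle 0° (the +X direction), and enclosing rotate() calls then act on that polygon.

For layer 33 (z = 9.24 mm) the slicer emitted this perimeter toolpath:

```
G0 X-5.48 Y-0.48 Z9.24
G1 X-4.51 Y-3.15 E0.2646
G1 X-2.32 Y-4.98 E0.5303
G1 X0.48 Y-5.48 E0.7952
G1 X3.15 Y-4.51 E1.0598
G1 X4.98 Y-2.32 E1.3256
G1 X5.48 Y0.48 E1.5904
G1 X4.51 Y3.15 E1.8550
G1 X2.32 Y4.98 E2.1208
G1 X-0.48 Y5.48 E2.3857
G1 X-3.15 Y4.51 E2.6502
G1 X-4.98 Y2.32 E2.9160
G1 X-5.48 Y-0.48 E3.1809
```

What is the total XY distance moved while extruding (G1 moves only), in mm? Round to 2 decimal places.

34.16 mm

Sum the Euclidean lengths of each G1 segment: total = 34.16 mm.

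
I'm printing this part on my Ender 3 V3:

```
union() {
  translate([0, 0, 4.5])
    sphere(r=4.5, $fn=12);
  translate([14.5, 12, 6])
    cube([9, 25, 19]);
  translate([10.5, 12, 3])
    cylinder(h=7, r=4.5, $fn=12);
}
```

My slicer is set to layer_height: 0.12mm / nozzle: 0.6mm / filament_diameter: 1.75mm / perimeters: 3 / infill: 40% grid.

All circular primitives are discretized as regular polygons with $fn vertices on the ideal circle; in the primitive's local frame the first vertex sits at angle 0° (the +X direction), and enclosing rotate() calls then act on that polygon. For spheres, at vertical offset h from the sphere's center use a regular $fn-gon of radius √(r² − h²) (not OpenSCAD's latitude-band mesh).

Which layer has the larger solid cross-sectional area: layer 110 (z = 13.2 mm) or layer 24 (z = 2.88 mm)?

layer 110 (z = 13.2 mm)

Layer 110 (z = 13.2): the sphere does not reach this height (|z−center|=8.700 > r=4.5); the 9×25 cube at (14.5, 12) contributes its full rectangle (area 225.00 mm²); the cylinder at (10.5, 12) is absent (z outside [3, 10]); Taking the union: only the 9×25 cube at (14.5, 12) is present, so the union is just that shape — area = 225.00 mm². So its area = 225.00 mm². Layer 24 (z = 2.88): the r=4.5 sphere contributes a regular 12-gon of circumradius √(4.5²−1.62²) = 4.198 (area = (12/2)·4.198²·sin(360°/12) = 52.88 mm²); the cube at (14.5, 12) is not intersected at this z (z outside [6, 25]); the cylinder at (10.5, 12) is not intersected at this z (z outside [3, 10]); Combining (union): only the r=4.5 sphere is present, so the union is just that shape — area = 52.88 mm². So its area = 52.88 mm². Layer 110 is larger (225.00 vs 52.88 mm²).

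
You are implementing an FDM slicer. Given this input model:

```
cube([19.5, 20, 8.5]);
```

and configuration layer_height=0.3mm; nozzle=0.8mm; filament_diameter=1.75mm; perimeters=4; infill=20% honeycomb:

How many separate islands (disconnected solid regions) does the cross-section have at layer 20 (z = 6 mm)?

At z = 6 mm: the cube (footprint 19.5×20) is included at this height. Overall, the cross-section is a single solid region. Island count = 1.

1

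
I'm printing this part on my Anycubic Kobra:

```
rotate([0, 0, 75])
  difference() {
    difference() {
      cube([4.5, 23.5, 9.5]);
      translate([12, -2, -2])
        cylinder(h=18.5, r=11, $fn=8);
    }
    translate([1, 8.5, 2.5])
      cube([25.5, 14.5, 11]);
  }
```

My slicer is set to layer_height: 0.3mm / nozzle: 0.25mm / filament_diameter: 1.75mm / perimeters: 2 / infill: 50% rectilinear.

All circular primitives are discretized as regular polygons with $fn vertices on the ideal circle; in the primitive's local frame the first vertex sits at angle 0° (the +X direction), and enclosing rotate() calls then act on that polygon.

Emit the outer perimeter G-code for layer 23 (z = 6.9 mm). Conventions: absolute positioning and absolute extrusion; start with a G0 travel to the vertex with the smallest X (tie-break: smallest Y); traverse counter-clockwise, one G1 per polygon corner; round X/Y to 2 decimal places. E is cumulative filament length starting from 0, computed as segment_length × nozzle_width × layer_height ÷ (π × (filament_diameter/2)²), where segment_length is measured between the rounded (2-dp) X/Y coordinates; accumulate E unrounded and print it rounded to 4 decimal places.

G0 X-22.70 Y6.08 Z6.90
G1 X0.00 Y0.00 E0.7328
G1 X0.47 Y1.77 E0.7899
G1 X-4.49 Y5.57 E0.9847
G1 X-4.53 Y5.87 E0.9941
G1 X-7.05 Y6.55 E1.0755
G1 X-7.95 Y3.17 E1.1846
G1 X-21.96 Y6.92 E1.6368
G1 X-21.05 Y10.30 E1.7460
G1 X-21.53 Y10.43 E1.7615
G1 X-22.70 Y6.08 E1.9019

At z = 6.9 mm: the cube is present — its section is the full 4.5×23.5 rectangle; the r=11 cylinder at (12, -2) gives a regular 8-gon of circumradius 11 (constant along its height); Taking the first minus the rest: starting from the 4.5×23.5 cube, the r=11 cylinder at (12, -2) partially overlaps it — only the 8.54 mm² overlap (of its 342.24 mm²) is removed, clipping the outline — 1 connected region; the cube at (1, 8.5) is present — its section is the full 25.5×14.5 rectangle; Taking the first minus the rest: starting from the result so far, the 25.5×14.5 cube at (1, 8.5) partially overlaps it — only the 50.75 mm² overlap (of its 369.75 mm²) is removed, clipping the outline — 1 connected region; (whole slice rotated 75° about Z — lengths, areas and connectivity unchanged). The outline is a single polygon with 10 vertices. Extrusion per mm of travel: 0.25 × 0.3 / (π × 0.875²) = 0.031181. Accumulating E over each segment gives final E = 1.9019.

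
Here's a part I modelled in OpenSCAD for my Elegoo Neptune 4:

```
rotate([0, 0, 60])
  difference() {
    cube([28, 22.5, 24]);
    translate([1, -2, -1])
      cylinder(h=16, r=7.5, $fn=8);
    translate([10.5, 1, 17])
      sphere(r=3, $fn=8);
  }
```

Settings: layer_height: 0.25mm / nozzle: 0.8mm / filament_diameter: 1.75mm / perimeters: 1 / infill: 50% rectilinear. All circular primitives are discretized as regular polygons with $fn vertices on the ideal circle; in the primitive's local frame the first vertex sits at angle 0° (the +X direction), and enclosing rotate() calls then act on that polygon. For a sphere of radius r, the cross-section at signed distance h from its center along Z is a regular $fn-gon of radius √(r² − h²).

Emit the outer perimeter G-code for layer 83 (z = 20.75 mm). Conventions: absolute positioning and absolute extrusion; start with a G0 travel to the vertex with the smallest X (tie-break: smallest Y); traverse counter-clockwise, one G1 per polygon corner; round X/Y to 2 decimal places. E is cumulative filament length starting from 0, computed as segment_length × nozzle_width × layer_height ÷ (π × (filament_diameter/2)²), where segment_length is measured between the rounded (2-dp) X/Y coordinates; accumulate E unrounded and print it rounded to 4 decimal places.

G0 X-19.49 Y11.25 Z20.75
G1 X0.00 Y0.00 E1.8712
G1 X14.00 Y24.25 E4.1995
G1 X-5.49 Y35.50 E6.0707
G1 X-19.49 Y11.25 E8.3990

At z = 20.75 mm: the cube (footprint 28×22.5) is included at this height; the cylinder at (1, -2) does not reach this height (z outside [-1, 15]); the sphere at (10.5, 1) is not intersected at this z (|z−center|=3.750 > r=3); Subtracting the remaining from the first: none of the subtracted shapes is present at this height, so the 28×22.5 cube is unchanged — 1 connected region; (whole slice rotated 60° about Z — lengths, areas and connectivity unchanged). The outline is a single polygon with 4 vertices. Extrusion per mm of travel: 0.8 × 0.25 / (π × 0.875²) = 0.083150. Accumulating E over each segment gives final E = 8.3990.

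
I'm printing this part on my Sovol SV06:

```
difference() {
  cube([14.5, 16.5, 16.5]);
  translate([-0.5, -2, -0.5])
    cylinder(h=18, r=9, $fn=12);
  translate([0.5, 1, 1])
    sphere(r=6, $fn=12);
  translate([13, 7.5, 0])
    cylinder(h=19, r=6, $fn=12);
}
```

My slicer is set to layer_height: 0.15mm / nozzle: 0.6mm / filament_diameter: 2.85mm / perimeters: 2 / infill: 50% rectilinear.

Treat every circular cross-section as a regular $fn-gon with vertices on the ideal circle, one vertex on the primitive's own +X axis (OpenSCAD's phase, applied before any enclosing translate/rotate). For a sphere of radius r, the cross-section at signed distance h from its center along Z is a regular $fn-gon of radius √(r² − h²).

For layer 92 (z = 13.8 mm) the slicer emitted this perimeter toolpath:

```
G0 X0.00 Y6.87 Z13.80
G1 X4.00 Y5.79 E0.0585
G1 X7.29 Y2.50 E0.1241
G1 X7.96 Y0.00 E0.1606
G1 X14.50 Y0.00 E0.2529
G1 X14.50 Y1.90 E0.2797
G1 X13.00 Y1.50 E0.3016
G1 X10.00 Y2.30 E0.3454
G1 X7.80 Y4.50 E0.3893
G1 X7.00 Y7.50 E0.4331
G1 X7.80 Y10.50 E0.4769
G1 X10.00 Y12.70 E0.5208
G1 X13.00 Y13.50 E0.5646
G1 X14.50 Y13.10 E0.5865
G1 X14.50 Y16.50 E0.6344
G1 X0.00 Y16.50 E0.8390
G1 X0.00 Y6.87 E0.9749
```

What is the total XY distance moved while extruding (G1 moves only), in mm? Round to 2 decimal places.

69.10 mm

Sum the Euclidean lengths of each G1 segment: total = 69.10 mm.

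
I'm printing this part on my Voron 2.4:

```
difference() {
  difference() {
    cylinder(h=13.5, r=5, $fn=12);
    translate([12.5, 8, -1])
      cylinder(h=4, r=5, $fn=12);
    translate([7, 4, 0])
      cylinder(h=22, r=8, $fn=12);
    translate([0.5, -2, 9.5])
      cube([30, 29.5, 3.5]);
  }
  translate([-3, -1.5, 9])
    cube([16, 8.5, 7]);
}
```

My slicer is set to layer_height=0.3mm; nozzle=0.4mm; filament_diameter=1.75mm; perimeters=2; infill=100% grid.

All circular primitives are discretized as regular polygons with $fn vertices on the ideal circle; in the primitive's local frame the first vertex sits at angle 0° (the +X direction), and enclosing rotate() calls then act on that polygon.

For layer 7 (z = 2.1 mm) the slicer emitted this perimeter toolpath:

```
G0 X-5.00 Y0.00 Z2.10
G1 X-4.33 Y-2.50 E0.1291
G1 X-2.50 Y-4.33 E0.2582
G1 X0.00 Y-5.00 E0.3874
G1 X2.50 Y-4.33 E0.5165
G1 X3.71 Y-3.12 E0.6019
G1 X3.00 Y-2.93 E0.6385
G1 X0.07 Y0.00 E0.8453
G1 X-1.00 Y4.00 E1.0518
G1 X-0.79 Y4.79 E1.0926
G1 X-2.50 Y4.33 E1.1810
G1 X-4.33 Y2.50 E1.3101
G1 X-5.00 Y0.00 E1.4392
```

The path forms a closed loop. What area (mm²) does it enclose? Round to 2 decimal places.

44.58 mm²

Apply the shoelace formula to the sequence of (X, Y) vertices; enclosed area = 44.58 mm².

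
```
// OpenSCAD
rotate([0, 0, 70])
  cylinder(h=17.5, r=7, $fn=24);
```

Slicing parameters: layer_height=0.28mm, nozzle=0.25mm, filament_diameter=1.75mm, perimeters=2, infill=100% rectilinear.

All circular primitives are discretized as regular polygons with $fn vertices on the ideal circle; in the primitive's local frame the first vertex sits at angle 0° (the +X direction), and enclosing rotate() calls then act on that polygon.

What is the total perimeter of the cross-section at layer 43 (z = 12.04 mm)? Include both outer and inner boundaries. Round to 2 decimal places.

At z = 12.04 mm: the cylinder: section is a regular 24-gon, circumradius r=7 (perimeter = 2·24·7.000·sin(180°/24) = 43.86 mm); (whole slice rotated 70° about Z — lengths, areas and connectivity unchanged). Overall, the cross-section is a single solid region. Total boundary length (outer) = 43.86 mm.

43.86 mm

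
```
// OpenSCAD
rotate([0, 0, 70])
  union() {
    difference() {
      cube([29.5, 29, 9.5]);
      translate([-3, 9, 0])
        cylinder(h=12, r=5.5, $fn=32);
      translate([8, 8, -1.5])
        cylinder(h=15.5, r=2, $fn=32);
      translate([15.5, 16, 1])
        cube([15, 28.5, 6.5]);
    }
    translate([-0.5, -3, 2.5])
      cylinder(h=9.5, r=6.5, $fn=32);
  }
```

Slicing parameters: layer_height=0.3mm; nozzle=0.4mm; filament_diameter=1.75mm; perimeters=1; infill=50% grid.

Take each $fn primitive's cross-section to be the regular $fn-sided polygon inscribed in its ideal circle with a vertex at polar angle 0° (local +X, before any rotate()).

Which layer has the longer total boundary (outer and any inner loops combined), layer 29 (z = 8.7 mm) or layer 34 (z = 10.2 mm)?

Layer 29 (z = 8.7): the cube (footprint 29.5×29) is included at this height (perimeter 117.00 mm); the r=5.5 cylinder at (-3, 9) contributes a regular 32-gon of circumradius 5.5 (perimeter = 2·32·5.500·sin(180°/32) = 34.50 mm); the r=2 cylinder at (8, 8) contributes a regular 32-gon of circumradius 2 (perimeter = 2·32·2.000·sin(180°/32) = 12.55 mm); the cube at (15.5, 16) is not intersected at this z (z outside [1, 7.5]); Subtracting the remaining from the first: starting from the 29.5×29 cube, the r=5.5 cylinder at (-3, 9) partially overlaps it — only the 16.04 mm² overlap (of its 94.42 mm²) is removed, clipping the outline; the r=2 cylinder at (8, 8) lies wholly inside it (removes its full 12.49 mm² and its 12.55 mm outline becomes a hole wall) — boundary (outer + 1 inner loop) = 131.25 mm; the cylinder at (-0.5, -3): section is a regular 32-gon, circumradius r=6.5 (perimeter = 2·32·6.500·sin(180°/32) = 40.78 mm); Combining (union): the regions partially overlap (shared area 12.51 mm²), so the edge portions inside another operand are dropped and the merged outline is re-measured after clipping — boundary (outer + 1 inner loop) = 156.78 mm; (rotated 70° about Z; rotation is an isometry so areas/perimeters/island counts are preserved). So its perimeter = 156.78 mm. Layer 34 (z = 10.2): the cube does not reach this height (z outside [0, 9.5]); the r=5.5 cylinder at (-3, 9) gives a regular 32-gon of circumradius 5.5 (constant along its height) (perimeter = 2·32·5.500·sin(180°/32) = 34.50 mm); the r=2 cylinder at (8, 8) gives a regular 32-gon of circumradius 2 (constant along its height) (perimeter = 2·32·2.000·sin(180°/32) = 12.55 mm); the cube at (15.5, 16) is not intersected at this z (z outside [1, 7.5]); After the difference (first − rest): the first operand is absent here, so nothing remains; the r=6.5 cylinder at (-0.5, -3) gives a regular 32-gon of circumradius 6.5 (constant along its height) (perimeter = 2·32·6.500·sin(180°/32) = 40.78 mm); Taking the union: only the r=6.5 cylinder at (-0.5, -3) is present, so the union is just that shape — boundary = 40.78 mm; (rotated 70° about Z; rotation is an isometry so areas/perimeters/island counts are preserved). So its perimeter = 40.78 mm. Layer 29 is larger (156.78 vs 40.78 mm).

layer 29 (z = 8.7 mm)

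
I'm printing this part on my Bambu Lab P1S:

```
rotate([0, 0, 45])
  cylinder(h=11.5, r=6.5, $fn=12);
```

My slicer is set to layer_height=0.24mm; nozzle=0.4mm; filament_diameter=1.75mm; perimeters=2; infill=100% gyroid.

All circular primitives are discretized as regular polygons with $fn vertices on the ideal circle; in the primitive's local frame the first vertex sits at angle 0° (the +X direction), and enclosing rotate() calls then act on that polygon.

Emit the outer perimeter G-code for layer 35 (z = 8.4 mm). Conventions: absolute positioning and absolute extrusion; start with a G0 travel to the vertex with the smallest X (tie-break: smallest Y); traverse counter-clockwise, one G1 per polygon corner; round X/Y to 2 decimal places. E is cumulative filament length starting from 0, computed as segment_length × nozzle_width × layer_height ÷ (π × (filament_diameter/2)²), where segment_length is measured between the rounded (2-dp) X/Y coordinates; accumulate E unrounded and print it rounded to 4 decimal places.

At z = 8.4 mm: the r=6.5 cylinder contributes a regular 12-gon of circumradius 6.5; (rotated 45° about Z; rotation is an isometry so areas/perimeters/island counts are preserved). The outline is a single polygon with 12 vertices. Extrusion per mm of travel: 0.4 × 0.24 / (π × 0.875²) = 0.039912. Accumulating E over each segment gives final E = 1.6121.

G0 X-6.28 Y-1.68 Z8.40
G1 X-4.60 Y-4.60 E0.1345
G1 X-1.68 Y-6.28 E0.2689
G1 X1.68 Y-6.28 E0.4030
G1 X4.60 Y-4.60 E0.5375
G1 X6.28 Y-1.68 E0.6719
G1 X6.28 Y1.68 E0.8060
G1 X4.60 Y4.60 E0.9405
G1 X1.68 Y6.28 E1.0749
G1 X-1.68 Y6.28 E1.2091
G1 X-4.60 Y4.60 E1.3435
G1 X-6.28 Y1.68 E1.4780
G1 X-6.28 Y-1.68 E1.6121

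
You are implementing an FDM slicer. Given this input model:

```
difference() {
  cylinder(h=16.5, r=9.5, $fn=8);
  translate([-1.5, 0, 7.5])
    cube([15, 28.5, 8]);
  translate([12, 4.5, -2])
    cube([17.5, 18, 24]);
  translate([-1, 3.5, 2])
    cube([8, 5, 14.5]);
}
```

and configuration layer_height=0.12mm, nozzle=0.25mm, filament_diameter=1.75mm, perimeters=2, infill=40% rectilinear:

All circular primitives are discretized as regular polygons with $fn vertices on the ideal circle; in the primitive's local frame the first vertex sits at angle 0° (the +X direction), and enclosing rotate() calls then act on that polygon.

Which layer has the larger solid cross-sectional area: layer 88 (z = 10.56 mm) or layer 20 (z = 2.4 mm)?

layer 20 (z = 2.4 mm)

Layer 88 (z = 10.56): the cylinder: section is a regular 8-gon, circumradius r=9.5 (area = (8/2)·9.500²·sin(360°/8) = 255.27 mm²); the cube at (-1.5, 0) (footprint 15×28.5) is included at this height (area 427.50 mm²); the 17.5×18 cube at (12, 4.5) contributes its full rectangle (area 315.00 mm²); the 8×5 cube at (-1, 3.5) contributes its full rectangle (area 40.00 mm²); Taking the first minus the rest: starting from the r=9.5 cylinder (255.27 mm²), the 15×28.5 cube at (-1.5, 0) partially overlaps it — only the 77.60 mm² overlap (of its 427.50 mm²) is removed, clipping the outline; the 17.5×18 cube at (12, 4.5) misses the remaining region (no effect); the 8×5 cube at (-1, 3.5) misses the remaining region (no effect) — area = 177.67 mm². So its area = 177.67 mm². Layer 20 (z = 2.4): the r=9.5 cylinder gives a regular 8-gon of circumradius 9.5 (constant along its height) (area = (8/2)·9.500²·sin(360°/8) = 255.27 mm²); the cube at (-1.5, 0) is not intersected at this z (z outside [7.5, 15.5]); the cube at (12, 4.5) (footprint 17.5×18) is included at this height (area 315.00 mm²); the 8×5 cube at (-1, 3.5) contributes its full rectangle (area 40.00 mm²); Taking the first minus the rest: starting from the r=9.5 cylinder (255.27 mm²), the 17.5×18 cube at (12, 4.5) misses the remaining region (no effect); the 8×5 cube at (-1, 3.5) partially overlaps it — only the 35.56 mm² overlap (of its 40.00 mm²) is removed, clipping the outline — area = 219.70 mm². So its area = 219.70 mm². Layer 20 is larger (219.70 vs 177.67 mm²).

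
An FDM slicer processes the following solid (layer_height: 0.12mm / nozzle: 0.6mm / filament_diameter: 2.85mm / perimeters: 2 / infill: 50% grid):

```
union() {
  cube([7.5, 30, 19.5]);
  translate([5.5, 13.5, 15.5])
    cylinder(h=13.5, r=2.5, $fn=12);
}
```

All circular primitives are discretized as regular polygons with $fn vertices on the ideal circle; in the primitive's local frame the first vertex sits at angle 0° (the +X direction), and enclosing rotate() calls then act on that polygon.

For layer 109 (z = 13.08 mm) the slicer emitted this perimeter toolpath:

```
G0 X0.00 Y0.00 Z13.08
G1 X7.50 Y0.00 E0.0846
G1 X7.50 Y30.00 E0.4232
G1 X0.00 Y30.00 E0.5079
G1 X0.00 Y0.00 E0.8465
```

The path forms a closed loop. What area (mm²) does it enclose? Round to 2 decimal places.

225.00 mm²

Apply the shoelace formula to the sequence of (X, Y) vertices; enclosed area = 225.00 mm².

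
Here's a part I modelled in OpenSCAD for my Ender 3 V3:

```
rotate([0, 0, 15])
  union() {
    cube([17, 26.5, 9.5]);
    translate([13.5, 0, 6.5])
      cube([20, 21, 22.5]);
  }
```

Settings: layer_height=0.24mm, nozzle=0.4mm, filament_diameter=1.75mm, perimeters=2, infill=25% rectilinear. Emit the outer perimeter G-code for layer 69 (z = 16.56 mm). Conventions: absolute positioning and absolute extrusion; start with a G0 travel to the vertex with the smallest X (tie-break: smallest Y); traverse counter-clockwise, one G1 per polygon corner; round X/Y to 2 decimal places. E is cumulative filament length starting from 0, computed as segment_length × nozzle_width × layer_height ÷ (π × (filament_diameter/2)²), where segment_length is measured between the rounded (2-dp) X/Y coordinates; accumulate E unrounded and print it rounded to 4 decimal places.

G0 X7.60 Y23.78 Z16.56
G1 X13.04 Y3.49 E0.8384
G1 X32.36 Y8.67 E1.6368
G1 X26.92 Y28.95 E2.4748
G1 X7.60 Y23.78 E3.2730

At z = 16.56 mm: the cube is not intersected at this z (z outside [0, 9.5]); the 20×21 cube at (13.5, 0) contributes its full rectangle; Combining (union): only the 20×21 cube at (13.5, 0) is present, so the union is just that shape — 1 connected region; (rotated 15° about Z; rotation is an isometry so areas/perimeters/island counts are preserved). The outline is a single polygon with 4 vertices. Extrusion per mm of travel: 0.4 × 0.24 / (π × 0.875²) = 0.039912. Accumulating E over each segment gives final E = 3.2730.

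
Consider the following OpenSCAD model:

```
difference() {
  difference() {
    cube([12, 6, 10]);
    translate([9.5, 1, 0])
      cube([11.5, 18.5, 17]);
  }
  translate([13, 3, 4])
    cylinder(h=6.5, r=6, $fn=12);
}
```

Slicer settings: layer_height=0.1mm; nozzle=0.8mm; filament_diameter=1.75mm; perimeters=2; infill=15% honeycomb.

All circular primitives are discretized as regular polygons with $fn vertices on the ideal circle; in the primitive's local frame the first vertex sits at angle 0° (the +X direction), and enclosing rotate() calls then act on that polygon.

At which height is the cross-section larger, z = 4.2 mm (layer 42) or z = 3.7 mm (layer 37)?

Layer 42 (z = 4.2): the cube is present — its section is the full 12×6 rectangle (area 72.00 mm²); the 11.5×18.5 cube at (9.5, 1) contributes its full rectangle (area 212.75 mm²); Subtracting the remaining from the first: starting from the 12×6 cube (72.00 mm²), the 11.5×18.5 cube at (9.5, 1) partially overlaps it — only the 12.50 mm² overlap (of its 212.75 mm²) is removed, clipping the outline — area = 59.50 mm²; the r=6 cylinder at (13, 3) gives a regular 12-gon of circumradius 6 (constant along its height) (area = (12/2)·6.000²·sin(360°/12) = 108.00 mm²); After the difference (first − rest): starting from that combined region (59.50 mm²), the r=6 cylinder at (13, 3) partially overlaps it — only the 15.09 mm² overlap (of its 108.00 mm²) is removed, clipping the outline — area = 44.41 mm². So its area = 44.41 mm². Layer 37 (z = 3.7): the cube (footprint 12×6) is included at this height (area 72.00 mm²); the cube at (9.5, 1) is present — its section is the full 11.5×18.5 rectangle (area 212.75 mm²); After the difference (first − rest): starting from the 12×6 cube (72.00 mm²), the 11.5×18.5 cube at (9.5, 1) partially overlaps it — only the 12.50 mm² overlap (of its 212.75 mm²) is removed, clipping the outline — area = 59.50 mm²; the cylinder at (13, 3) is not intersected at this z (z outside [4, 10.5]); Subtracting the remaining from the first: none of the subtracted shapes is present at this height, so that combined region is unchanged — area = 59.50 mm². So its area = 59.50 mm². Layer 37 is larger (59.50 vs 44.41 mm²).

layer 37 (z = 3.7 mm)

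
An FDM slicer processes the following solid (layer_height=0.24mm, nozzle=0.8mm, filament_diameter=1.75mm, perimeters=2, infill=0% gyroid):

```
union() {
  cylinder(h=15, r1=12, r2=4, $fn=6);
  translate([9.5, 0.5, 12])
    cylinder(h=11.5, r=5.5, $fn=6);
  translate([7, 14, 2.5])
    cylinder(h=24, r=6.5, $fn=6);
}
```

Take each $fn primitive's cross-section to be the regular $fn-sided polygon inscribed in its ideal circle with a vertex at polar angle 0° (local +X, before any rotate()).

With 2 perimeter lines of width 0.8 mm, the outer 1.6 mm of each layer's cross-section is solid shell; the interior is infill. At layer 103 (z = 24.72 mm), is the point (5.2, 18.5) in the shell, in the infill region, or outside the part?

shell

At z = 24.72 mm: the cone does not reach this height (z outside [0, 15]); the cylinder at (9.5, 0.5) does not reach this height (z outside [12, 23.5]); the cylinder at (7, 14): section is a regular 6-gon, circumradius r=6.5; Combining (union): only the r=6.5 cylinder at (7, 14) is present, so the union is just that shape — 1 connected region. Overall, the cross-section is a single solid region. The nearest boundary edge runs (10.25, 19.63)→(3.75, 19.63); distance from the point to it = 1.13 mm. The point is inside the cross-section, 1.13 mm from the nearest boundary — within the 1.6 mm shell band (2 × 0.8).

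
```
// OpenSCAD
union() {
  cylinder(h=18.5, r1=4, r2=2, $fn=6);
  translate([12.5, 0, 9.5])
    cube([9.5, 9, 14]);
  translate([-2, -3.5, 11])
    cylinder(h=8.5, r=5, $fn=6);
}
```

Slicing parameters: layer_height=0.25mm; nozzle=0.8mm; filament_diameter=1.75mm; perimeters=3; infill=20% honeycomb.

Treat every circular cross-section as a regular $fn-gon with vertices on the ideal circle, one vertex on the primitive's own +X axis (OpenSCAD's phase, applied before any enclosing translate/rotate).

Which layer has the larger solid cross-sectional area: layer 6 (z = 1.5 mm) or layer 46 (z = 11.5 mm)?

Layer 6 (z = 1.5): the cone: at t=0.081 of its height the radius interpolates to r₁+(r₂−r₁)t = 3.838, giving a regular 6-gon of that circumradius (area = (6/2)·3.838²·sin(360°/6) = 38.27 mm²); the cube at (12.5, 0) is not intersected at this z (z outside [9.5, 23.5]); the cylinder at (-2, -3.5) is absent (z outside [11, 19.5]); Combining (union): only the cone is present, so the union is just that shape — area = 38.27 mm². So its area = 38.27 mm². Layer 46 (z = 11.5): the cone contributes a regular 6-gon of circumradius 2.757 (interpolated between r1=4 and r2=2 at t=0.622) (area = (6/2)·2.757²·sin(360°/6) = 19.74 mm²); the 9.5×9 cube at (12.5, 0) contributes its full rectangle (area 85.50 mm²); the r=5 cylinder at (-2, -3.5) gives a regular 6-gon of circumradius 5 (constant along its height) (area = (6/2)·5.000²·sin(360°/6) = 64.95 mm²); Taking the union: the regions partially overlap — summed areas 170.20 mm² minus the doubly-counted overlap 11.21 mm² gives 158.99 mm² — area = 158.99 mm². So its area = 158.99 mm². Layer 46 is larger (158.99 vs 38.27 mm²).

layer 46 (z = 11.5 mm)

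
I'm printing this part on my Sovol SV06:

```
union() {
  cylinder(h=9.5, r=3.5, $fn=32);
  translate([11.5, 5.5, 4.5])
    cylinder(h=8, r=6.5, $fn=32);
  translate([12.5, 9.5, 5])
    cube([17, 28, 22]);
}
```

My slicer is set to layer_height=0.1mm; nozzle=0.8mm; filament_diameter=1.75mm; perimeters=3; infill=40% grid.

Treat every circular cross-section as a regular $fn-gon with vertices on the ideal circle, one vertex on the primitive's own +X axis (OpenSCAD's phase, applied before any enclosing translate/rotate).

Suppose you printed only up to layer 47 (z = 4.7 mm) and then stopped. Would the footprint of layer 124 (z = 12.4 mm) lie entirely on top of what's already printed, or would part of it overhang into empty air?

part overhangs

Compare the two slices. At z = 4.7: the r=3.5 cylinder contributes a regular 32-gon of circumradius 3.5 (area = (32/2)·3.500²·sin(360°/32) = 38.24 mm²); the r=6.5 cylinder at (11.5, 5.5) gives a regular 32-gon of circumradius 6.5 (constant along its height) (area = (32/2)·6.500²·sin(360°/32) = 131.88 mm²); the cube at (12.5, 9.5) is not intersected at this z (z outside [5, 27]); Combining (union): the 2 present regions are separate (no shared area or edge), so areas and boundary lengths simply add and each stays a separate island — area = 170.12 mm². At z = 12.4: the cylinder is not intersected at this z (z outside [0, 9.5]); the cylinder at (11.5, 5.5): section is a regular 32-gon, circumradius r=6.5 (area = (32/2)·6.500²·sin(360°/32) = 131.88 mm²); the cube at (12.5, 9.5) (footprint 17×28) is included at this height (area 476.00 mm²); Merging all regions: the regions partially overlap — summed areas 607.88 mm² minus the doubly-counted overlap 6.36 mm² gives 601.52 mm² — area = 601.52 mm². Checking containment: at z = 12.4 the cross-section extends beyond the z = 4.7 cross-section by about 469.64 mm².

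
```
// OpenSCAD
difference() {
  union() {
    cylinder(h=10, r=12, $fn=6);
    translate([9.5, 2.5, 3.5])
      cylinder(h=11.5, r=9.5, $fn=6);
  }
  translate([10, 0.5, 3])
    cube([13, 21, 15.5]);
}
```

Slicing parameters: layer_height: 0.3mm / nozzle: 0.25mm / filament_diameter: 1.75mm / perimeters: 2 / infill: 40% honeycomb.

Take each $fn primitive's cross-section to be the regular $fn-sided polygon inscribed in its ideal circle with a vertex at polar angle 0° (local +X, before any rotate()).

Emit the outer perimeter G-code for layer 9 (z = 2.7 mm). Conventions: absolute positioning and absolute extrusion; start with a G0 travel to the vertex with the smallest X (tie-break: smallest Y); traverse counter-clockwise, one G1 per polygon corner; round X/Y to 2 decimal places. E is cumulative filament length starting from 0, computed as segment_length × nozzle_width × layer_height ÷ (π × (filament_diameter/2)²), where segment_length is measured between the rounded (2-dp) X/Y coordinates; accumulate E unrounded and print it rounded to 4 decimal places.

At z = 2.7 mm: the r=12 cylinder gives a regular 6-gon of circumradius 12 (constant along its height); the cylinder at (9.5, 2.5) is absent (z outside [3.5, 15]); Merging all regions: only the r=12 cylinder is present, so the union is just that shape — 1 connected region; the cube at (10, 0.5) does not reach this height (z outside [3, 18.5]); After the difference (first − rest): none of the subtracted shapes is present at this height, so that combined region is unchanged — 1 connected region. The outline is a single polygon with 6 vertices. Extrusion per mm of travel: 0.25 × 0.3 / (π × 0.875²) = 0.031181. Accumulating E over each segment gives final E = 2.2448.

G0 X-12.00 Y0.00 Z2.70
G1 X-6.00 Y-10.39 E0.3741
G1 X6.00 Y-10.39 E0.7483
G1 X12.00 Y0.00 E1.1224
G1 X6.00 Y10.39 E1.4965
G1 X-6.00 Y10.39 E1.8707
G1 X-12.00 Y0.00 E2.2448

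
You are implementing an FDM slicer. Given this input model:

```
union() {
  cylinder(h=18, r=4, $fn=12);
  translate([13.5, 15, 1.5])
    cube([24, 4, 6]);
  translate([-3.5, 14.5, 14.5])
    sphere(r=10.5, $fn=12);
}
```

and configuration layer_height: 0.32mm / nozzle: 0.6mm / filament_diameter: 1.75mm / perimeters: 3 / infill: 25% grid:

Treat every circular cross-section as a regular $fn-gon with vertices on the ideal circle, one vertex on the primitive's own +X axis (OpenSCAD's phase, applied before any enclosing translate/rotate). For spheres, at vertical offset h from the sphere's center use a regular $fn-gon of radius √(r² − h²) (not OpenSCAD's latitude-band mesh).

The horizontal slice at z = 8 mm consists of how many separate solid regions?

At z = 8 mm: the cylinder: section is a regular 12-gon, circumradius r=4; the cube at (13.5, 15) is not intersected at this z (z outside [1.5, 7.5]); the r=10.5 sphere at (-3.5, 14.5) contributes a regular 12-gon of circumradius √(10.5²−6.5²) = 8.246; Taking the union: the 2 present regions are separate (no shared area or edge), so areas and boundary lengths simply add and each stays a separate island — 2 connected regions. The result has 2 disconnected regions.

2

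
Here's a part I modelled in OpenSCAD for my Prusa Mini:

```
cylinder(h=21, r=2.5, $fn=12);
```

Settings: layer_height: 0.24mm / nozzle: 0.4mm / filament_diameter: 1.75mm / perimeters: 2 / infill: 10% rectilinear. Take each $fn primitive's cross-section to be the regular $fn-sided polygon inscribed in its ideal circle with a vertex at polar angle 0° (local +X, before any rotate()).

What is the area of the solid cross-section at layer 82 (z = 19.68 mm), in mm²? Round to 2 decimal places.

18.75 mm²

At z = 19.68 mm: the r=2.5 cylinder contributes a regular 12-gon of circumradius 2.5 (area = (12/2)·2.500²·sin(360°/12) = 18.75 mm²). Overall, the cross-section is a single solid region. Net area = 18.75 mm².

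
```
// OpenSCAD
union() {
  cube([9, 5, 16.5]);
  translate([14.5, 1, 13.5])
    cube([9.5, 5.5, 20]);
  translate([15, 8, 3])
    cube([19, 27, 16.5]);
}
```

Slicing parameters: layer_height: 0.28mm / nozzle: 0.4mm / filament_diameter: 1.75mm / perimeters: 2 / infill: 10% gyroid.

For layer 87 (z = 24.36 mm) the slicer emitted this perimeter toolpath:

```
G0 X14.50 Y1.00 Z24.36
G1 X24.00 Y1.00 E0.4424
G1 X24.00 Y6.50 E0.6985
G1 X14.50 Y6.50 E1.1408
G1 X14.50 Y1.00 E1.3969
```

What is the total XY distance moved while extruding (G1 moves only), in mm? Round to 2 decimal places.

30.00 mm

Sum the Euclidean lengths of each G1 segment: total = 30.00 mm.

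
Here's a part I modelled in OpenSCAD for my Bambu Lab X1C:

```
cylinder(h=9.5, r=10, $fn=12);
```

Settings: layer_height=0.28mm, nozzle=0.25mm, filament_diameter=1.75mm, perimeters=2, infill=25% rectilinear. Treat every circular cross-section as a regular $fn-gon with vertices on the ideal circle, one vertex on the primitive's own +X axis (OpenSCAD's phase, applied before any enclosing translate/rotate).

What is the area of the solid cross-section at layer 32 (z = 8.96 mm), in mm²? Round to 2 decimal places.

At z = 8.96 mm: the r=10 cylinder gives a regular 12-gon of circumradius 10 (constant along its height) (area = (12/2)·10.000²·sin(360°/12) = 300.00 mm²). Overall, the cross-section is a single solid region. Net area = 300.00 mm².

300.00 mm²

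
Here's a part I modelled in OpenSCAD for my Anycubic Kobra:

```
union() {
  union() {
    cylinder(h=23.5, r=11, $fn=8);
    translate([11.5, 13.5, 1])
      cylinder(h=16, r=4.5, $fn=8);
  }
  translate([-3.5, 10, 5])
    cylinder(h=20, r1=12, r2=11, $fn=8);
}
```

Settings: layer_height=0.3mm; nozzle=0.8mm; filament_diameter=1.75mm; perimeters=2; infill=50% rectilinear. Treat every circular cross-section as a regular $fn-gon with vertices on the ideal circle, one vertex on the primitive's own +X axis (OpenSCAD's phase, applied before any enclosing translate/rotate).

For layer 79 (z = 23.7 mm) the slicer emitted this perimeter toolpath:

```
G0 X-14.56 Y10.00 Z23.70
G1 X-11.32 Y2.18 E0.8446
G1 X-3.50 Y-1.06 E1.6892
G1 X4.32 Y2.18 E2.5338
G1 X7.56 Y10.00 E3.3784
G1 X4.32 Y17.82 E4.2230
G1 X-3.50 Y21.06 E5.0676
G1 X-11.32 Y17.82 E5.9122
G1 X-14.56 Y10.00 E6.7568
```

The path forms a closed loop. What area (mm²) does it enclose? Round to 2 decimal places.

Apply the shoelace formula to the sequence of (X, Y) vertices; enclosed area = 345.96 mm².

345.96 mm²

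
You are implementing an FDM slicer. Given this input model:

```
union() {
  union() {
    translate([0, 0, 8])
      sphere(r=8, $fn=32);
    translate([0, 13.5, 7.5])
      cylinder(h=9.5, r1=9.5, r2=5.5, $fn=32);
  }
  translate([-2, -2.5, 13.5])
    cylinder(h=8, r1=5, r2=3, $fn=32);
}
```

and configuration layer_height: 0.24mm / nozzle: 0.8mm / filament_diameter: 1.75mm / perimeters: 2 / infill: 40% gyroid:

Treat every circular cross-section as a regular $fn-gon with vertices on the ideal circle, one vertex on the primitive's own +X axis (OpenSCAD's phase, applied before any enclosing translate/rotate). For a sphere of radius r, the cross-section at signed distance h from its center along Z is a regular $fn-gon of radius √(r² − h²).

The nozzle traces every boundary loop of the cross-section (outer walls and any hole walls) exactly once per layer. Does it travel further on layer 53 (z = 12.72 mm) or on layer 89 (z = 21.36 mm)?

Layer 53 (z = 12.72): the r=8 sphere contributes a regular 32-gon of circumradius √(8²−4.72²) = 6.459 (perimeter = 2·32·6.459·sin(180°/32) = 40.52 mm); the cone at (0, 13.5) contributes a regular 32-gon of circumradius 7.302 (interpolated between r1=9.5 and r2=5.5 at t=0.549) (perimeter = 2·32·7.302·sin(180°/32) = 45.81 mm); Combining (union): the regions partially overlap (shared area 0.35 mm²), so the edge portions inside another operand are dropped and the merged outline is re-measured after clipping — boundary = 81.13 mm; the cone at (-2, -2.5) is absent (z outside [13.5, 21.5]); Combining (union): only that combined region is present, so the union is just that shape — boundary = 81.13 mm. So its perimeter = 81.13 mm. Layer 89 (z = 21.36): the sphere is absent (|z−center|=13.360 > r=8); the cone at (0, 13.5) is absent (z outside [7.5, 17]); Merging all regions: nothing is present at this height; the cone at (-2, -2.5) (r1=5→r2=3) has section circumradius 3.035 here — a regular 32-gon (perimeter = 2·32·3.035·sin(180°/32) = 19.04 mm); Merging all regions: only the cone at (-2, -2.5) is present, so the union is just that shape — boundary = 19.04 mm. So its perimeter = 19.04 mm. Layer 53 is larger (81.13 vs 19.04 mm).

layer 53 (z = 12.72 mm)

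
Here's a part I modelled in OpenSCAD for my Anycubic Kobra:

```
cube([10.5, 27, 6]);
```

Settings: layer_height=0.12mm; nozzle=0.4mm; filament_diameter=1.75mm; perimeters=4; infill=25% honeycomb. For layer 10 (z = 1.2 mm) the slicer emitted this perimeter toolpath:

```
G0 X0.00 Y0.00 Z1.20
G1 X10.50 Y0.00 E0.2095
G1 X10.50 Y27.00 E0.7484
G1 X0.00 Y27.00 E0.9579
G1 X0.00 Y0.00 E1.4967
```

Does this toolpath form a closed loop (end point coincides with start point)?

Start point (G0): (0.00, 0.00). End point (last G1): the path returns to the start — closed.

yes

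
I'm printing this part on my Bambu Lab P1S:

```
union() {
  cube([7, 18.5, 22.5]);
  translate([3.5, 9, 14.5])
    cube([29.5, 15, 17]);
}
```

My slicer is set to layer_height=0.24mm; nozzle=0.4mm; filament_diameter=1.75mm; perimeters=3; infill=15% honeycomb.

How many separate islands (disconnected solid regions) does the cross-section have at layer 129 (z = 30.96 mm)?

At z = 30.96 mm: the cube is not intersected at this z (z outside [0, 22.5]); the cube at (3.5, 9) is present — its section is the full 29.5×15 rectangle; Combining (union): only the 29.5×15 cube at (3.5, 9) is present, so the union is just that shape — 1 connected region. Overall, the cross-section is a single solid region. Island count = 1.

1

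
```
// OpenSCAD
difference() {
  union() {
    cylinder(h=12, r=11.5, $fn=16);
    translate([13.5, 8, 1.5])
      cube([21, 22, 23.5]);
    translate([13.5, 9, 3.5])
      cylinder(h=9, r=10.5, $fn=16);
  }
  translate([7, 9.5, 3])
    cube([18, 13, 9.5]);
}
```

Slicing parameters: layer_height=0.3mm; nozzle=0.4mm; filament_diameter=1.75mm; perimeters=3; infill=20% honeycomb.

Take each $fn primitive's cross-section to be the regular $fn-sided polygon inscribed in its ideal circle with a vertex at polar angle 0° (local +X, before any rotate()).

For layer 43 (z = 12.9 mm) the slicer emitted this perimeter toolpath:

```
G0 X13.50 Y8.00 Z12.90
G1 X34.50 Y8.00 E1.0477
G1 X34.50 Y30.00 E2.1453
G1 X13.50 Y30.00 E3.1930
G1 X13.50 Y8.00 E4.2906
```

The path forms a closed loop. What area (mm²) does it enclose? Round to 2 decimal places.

462.00 mm²

Apply the shoelace formula to the sequence of (X, Y) vertices; enclosed area = 462.00 mm².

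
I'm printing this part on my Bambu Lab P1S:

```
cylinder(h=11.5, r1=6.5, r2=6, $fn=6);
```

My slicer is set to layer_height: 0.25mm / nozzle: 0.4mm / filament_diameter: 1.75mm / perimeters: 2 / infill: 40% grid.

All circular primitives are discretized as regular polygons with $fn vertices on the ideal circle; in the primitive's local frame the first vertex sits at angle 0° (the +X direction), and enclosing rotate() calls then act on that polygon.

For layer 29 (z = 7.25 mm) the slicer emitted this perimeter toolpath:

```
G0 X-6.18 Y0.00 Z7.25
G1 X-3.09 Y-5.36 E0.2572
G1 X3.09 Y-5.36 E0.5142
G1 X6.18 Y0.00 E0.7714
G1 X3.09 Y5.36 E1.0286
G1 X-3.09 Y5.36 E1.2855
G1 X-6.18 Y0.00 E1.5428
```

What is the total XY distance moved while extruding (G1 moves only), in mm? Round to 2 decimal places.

Sum the Euclidean lengths of each G1 segment: total = 37.11 mm.

37.11 mm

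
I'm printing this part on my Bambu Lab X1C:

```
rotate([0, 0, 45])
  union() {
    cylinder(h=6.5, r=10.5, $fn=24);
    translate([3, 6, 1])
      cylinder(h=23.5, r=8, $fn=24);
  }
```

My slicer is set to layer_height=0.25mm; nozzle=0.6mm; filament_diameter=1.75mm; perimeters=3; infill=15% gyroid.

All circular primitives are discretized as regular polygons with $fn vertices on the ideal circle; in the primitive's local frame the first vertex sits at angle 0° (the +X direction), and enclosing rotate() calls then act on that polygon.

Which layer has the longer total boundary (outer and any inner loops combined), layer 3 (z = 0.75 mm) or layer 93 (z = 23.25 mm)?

layer 3 (z = 0.75 mm)

Layer 3 (z = 0.75): the r=10.5 cylinder contributes a regular 24-gon of circumradius 10.5 (perimeter = 2·24·10.500·sin(180°/24) = 65.79 mm); the cylinder at (3, 6) is absent (z outside [1, 24.5]); Merging all regions: only the r=10.5 cylinder is present, so the union is just that shape — boundary = 65.79 mm; (whole slice rotated 45° about Z — lengths, areas and connectivity unchanged). So its perimeter = 65.79 mm. Layer 93 (z = 23.25): the cylinder is absent (z outside [0, 6.5]); the r=8 cylinder at (3, 6) contributes a regular 24-gon of circumradius 8 (perimeter = 2·24·8.000·sin(180°/24) = 50.12 mm); Taking the union: only the r=8 cylinder at (3, 6) is present, so the union is just that shape — boundary = 50.12 mm; (rotated 45° about Z; rotation is an isometry so areas/perimeters/island counts are preserved). So its perimeter = 50.12 mm. Layer 3 is larger (65.79 vs 50.12 mm).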